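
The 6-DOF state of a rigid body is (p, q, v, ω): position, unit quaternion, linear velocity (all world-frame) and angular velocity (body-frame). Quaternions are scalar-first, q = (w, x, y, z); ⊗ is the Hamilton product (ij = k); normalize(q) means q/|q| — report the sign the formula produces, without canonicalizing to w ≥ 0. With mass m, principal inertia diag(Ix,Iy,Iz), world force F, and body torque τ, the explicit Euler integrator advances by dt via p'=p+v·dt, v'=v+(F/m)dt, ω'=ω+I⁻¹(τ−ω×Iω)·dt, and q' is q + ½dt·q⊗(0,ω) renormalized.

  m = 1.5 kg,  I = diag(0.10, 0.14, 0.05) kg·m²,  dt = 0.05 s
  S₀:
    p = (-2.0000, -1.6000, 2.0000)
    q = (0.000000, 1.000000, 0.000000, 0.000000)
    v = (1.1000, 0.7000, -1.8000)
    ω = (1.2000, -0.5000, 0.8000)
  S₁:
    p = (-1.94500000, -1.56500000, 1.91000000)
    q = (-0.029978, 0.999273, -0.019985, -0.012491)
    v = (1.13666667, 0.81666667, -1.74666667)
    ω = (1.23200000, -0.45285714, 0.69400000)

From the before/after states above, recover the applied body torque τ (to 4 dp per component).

Δω = ω₁−ω₀ = (0.03200000, 0.04714286, -0.10600000)
precession coupling = (0.0360, 0.0480, -0.0240)
applied torque τ = (0.1000, 0.1800, -0.1300)

τ = (0.1000, 0.1800, -0.1300)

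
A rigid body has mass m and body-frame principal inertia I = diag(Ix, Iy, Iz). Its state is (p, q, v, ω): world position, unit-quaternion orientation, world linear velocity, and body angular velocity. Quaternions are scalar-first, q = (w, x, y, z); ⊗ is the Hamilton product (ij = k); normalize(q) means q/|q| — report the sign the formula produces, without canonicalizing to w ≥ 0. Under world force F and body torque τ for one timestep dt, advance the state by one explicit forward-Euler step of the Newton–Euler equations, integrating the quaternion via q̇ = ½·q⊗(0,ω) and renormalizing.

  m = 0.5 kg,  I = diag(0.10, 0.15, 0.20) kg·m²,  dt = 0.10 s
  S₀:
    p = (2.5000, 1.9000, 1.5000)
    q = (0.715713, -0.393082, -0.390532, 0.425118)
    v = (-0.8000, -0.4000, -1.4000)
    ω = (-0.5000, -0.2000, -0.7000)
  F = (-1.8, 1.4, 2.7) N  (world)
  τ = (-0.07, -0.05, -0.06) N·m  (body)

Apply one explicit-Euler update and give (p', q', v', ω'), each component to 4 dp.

p' = (2.4200, 1.8600, 1.3600)
q' = (0.7162, -0.3927, -0.4217, 0.3939)
v' = (-1.1600, -0.1200, -0.8600)
ω' = (-0.5770, -0.2100, -0.7325)

precession coupling ω×(Iω) = (0.0070, -0.0350, 0.0050)
angular accel α = (-0.7700, -0.1000, -0.3250)
ω' = ω + α·dt = (-0.5770, -0.2100, -0.7325)
Hamilton product q⊗(0,ω) = (0.0229352, 0.0005395, -0.6308590, -0.6176487)
q' = normalize(q + ½dt·q⊗(0,ω)) = (0.7162, -0.3927, -0.4217, 0.3939)
a = F/m = (-3.6000, 2.8000, 5.4000)
p + v·dt = (2.4200, 1.8600, 1.3600)
v' = v + a·dt = (-1.1600, -0.1200, -0.8600)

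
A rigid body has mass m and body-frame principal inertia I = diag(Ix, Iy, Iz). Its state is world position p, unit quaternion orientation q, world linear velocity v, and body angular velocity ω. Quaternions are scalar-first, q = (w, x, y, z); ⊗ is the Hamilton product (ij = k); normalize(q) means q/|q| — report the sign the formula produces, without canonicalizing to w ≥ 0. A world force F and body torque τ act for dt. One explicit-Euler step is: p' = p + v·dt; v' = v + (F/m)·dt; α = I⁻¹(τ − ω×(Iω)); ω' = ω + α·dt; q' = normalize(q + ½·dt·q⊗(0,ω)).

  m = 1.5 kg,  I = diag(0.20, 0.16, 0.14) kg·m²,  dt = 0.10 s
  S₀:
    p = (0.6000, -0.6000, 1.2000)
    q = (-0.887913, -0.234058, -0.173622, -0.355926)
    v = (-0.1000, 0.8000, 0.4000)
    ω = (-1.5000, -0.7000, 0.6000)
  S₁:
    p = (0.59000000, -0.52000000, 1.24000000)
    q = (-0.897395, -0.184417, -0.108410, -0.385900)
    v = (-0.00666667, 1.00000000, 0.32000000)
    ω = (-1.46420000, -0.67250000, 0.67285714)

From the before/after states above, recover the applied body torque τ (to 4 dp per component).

τ = (0.0800, -0.0100, 0.0600)

rate change Δω = (0.03580000, 0.02750000, 0.07285714)
applied torque τ = (0.0800, -0.0100, 0.0600)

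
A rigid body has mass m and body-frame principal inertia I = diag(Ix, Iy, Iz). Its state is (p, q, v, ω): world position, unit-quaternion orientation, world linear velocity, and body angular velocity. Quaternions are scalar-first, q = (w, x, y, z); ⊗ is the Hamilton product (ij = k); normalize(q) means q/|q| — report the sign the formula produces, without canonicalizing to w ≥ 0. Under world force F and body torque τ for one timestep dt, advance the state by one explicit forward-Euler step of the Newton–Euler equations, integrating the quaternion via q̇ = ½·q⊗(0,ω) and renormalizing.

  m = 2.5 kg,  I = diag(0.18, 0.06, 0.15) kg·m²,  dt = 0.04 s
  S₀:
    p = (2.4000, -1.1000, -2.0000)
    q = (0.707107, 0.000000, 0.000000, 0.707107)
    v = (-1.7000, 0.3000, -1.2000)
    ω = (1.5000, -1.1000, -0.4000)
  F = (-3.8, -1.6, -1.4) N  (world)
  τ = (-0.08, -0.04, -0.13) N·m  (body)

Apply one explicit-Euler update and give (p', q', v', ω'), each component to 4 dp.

ω×(Iω) gyroscopic = (0.0396, -0.0180, 0.1980)
α = I⁻¹(τ − ω×Iω) = (-0.6644, -0.3667, -2.1867)
ω + α·dt = (1.4734, -1.1147, -0.4875)
q⊗(0,ω) = (0.2828428, 1.8384782, 0.2828428, -0.2828428)
updated quaternion q' = (0.7122, 0.0367, 0.0057, 0.7009)
a = F/m = (-1.5200, -0.6400, -0.5600)
p + v·dt = (2.3320, -1.0880, -2.0480)
v + (F/m)dt = (-1.7608, 0.2744, -1.2224)

p' = (2.3320, -1.0880, -2.0480)
q' = (0.7122, 0.0367, 0.0057, 0.7009)
v' = (-1.7608, 0.2744, -1.2224)
ω' = (1.4734, -1.1147, -0.4875)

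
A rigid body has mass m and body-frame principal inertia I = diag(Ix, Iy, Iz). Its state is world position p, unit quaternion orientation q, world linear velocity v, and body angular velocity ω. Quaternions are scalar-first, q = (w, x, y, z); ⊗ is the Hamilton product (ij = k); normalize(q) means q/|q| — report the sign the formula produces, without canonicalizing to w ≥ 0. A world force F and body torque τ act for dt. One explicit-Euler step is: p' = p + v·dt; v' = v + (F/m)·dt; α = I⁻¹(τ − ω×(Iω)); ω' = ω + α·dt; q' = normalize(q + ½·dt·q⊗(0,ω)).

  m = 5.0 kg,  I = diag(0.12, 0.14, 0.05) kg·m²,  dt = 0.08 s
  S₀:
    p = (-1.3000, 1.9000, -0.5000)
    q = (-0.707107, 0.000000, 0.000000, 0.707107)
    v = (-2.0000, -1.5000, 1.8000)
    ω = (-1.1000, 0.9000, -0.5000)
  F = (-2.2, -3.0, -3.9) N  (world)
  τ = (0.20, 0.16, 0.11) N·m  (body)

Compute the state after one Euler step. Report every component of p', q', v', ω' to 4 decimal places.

angular accel α = (1.3292, 0.8679, 2.5960)
ω + α·dt = (-0.9937, 0.9694, -0.2923)
Hamilton product q⊗(0,ω) = (0.3535535, 0.1414214, -1.4142140, 0.3535535)
updated quaternion q' = (-0.6917, 0.0056, -0.0565, 0.7199)
a = F/m = (-0.4400, -0.6000, -0.7800)
p + v·dt = (-1.4600, 1.7800, -0.3560)
new velocity v' = (-2.0352, -1.5480, 1.7376)

p' = (-1.4600, 1.7800, -0.3560)
q' = (-0.6917, 0.0056, -0.0565, 0.7199)
v' = (-2.0352, -1.5480, 1.7376)
ω' = (-0.9937, 0.9694, -0.2923)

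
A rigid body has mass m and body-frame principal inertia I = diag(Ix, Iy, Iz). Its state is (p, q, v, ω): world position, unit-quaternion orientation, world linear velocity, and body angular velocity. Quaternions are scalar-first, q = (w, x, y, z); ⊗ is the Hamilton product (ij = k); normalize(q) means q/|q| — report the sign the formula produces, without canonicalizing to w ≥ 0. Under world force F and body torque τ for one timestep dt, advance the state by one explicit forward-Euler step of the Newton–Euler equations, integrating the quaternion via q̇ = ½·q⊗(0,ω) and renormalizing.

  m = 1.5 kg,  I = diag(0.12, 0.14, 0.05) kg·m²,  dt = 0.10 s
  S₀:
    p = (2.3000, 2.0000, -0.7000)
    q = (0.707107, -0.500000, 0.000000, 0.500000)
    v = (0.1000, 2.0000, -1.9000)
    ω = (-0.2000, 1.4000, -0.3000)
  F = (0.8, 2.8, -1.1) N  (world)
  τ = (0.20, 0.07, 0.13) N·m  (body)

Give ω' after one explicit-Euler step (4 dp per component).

ω' = (-0.0648, 1.4470, -0.0288)

angular accel α = (1.3517, 0.4700, 2.7120)
ω + α·dt = (-0.0648, 1.4470, -0.0288)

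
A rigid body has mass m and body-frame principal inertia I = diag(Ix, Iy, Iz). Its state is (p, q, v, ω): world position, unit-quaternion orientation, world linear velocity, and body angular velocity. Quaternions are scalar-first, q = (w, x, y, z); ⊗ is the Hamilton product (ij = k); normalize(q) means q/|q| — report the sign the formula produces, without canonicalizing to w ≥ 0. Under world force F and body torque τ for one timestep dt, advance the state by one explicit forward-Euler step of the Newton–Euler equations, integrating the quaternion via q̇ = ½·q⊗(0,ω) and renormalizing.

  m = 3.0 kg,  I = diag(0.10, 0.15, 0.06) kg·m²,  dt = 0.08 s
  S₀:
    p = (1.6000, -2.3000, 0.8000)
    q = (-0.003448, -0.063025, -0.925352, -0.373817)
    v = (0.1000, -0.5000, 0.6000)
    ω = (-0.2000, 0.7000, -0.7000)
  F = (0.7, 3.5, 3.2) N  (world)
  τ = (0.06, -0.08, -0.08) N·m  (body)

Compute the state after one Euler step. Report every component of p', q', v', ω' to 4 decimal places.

p' = (1.6080, -2.3400, 0.8480)
q' = (0.0115, -0.0266, -0.9235, -0.3826)
v' = (0.1187, -0.4067, 0.6853)
ω' = (-0.1873, 0.6543, -0.7973)

(τ − ω×Iω)/I = (0.1590, -0.5707, -1.2167)
new body rate ω' = (-0.1873, 0.6543, -0.7973)
q⊗(0,ω) = (0.3734695, 0.9101079, 0.0282323, -0.2267743)
updated quaternion q' = (0.0115, -0.0266, -0.9235, -0.3826)
a = F/m = (0.2333, 1.1667, 1.0667)
p' = p + v·dt = (1.6080, -2.3400, 0.8480)
new velocity v' = (0.1187, -0.4067, 0.6853)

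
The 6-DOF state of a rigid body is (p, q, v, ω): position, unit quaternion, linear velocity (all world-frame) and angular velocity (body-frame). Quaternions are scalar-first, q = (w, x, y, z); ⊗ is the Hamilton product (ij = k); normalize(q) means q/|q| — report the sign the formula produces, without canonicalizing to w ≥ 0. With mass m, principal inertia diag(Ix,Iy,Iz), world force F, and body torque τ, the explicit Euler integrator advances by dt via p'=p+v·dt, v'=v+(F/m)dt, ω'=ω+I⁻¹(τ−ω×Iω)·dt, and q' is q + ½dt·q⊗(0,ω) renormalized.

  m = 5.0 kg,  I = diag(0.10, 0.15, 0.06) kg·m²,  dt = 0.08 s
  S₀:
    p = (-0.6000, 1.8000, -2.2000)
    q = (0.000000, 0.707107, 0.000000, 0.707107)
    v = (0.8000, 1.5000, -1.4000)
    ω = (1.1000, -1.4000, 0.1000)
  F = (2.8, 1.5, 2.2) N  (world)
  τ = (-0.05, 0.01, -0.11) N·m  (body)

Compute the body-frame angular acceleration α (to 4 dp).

α = (-0.6260, 0.0373, -0.5500)

precession coupling ω×(Iω) = (0.0126, 0.0044, -0.0770)
angular accel α = (-0.6260, 0.0373, -0.5500)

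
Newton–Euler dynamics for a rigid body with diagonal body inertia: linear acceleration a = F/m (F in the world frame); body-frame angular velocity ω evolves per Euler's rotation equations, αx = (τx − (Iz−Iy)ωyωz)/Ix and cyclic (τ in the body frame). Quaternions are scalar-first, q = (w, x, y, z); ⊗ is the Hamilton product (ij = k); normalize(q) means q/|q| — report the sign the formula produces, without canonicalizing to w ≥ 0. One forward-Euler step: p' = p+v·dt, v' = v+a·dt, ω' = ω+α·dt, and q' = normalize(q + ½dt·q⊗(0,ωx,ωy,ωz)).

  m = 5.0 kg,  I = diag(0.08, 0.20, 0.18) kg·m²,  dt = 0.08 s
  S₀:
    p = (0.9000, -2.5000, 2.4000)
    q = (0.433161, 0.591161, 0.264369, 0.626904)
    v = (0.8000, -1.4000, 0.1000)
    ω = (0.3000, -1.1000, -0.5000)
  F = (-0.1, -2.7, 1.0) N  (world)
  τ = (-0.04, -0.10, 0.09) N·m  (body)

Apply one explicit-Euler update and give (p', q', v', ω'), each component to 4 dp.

α = I⁻¹(τ − ω×Iω) = (-0.3625, -0.5750, 0.7200)
ω' = ω + α·dt = (0.2710, -1.1460, -0.4424)
q⊗(0,ω) = (0.4269096, 0.6873582, 0.0071746, -0.9461683)
q' = normalize(q + ½dt·q⊗(0,ω)) = (0.4497, 0.6179, 0.2643, 0.5883)
p + v·dt = (0.9640, -2.6120, 2.4080)
v' = v + a·dt = (0.7984, -1.4432, 0.1160)

p' = (0.9640, -2.6120, 2.4080)
q' = (0.4497, 0.6179, 0.2643, 0.5883)
v' = (0.7984, -1.4432, 0.1160)
ω' = (0.2710, -1.1460, -0.4424)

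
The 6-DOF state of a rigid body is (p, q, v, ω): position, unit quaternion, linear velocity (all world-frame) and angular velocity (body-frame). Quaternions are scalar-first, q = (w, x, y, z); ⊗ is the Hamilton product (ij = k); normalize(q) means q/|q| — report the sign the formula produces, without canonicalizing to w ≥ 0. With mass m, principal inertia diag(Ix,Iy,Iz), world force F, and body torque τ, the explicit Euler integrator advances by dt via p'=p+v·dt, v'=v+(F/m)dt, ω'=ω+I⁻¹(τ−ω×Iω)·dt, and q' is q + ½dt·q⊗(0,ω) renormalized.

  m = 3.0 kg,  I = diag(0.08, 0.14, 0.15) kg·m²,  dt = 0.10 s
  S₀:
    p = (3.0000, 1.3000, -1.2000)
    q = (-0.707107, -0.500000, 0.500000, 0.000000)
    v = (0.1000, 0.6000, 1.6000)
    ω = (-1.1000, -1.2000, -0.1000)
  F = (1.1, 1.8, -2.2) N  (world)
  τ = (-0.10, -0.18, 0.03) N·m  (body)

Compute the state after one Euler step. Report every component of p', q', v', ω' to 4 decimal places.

p' = (3.0100, 1.3600, -1.0400)
q' = (-0.7023, -0.4621, 0.5381, 0.0608)
v' = (0.1367, 0.6600, 1.5267)
ω' = (-1.2265, -1.3231, -0.1328)

linear accel F/m = (0.3667, 0.6000, -0.7333)
p' = p + v·dt = (3.0100, 1.3600, -1.0400)
v' = v + a·dt = (0.1367, 0.6600, 1.5267)
gyro term ω×Iω = (0.0012, -0.0077, 0.0792)
α = I⁻¹(τ − ω×Iω) = (-1.2650, -1.2307, -0.3280)
ω + α·dt = (-1.2265, -1.3231, -0.1328)
Hamilton product q⊗(0,ω) = (0.0500000, 0.7278177, 0.7985284, 1.2207107)
q' = normalize(q + ½dt·q⊗(0,ω)) = (-0.7023, -0.4621, 0.5381, 0.0608)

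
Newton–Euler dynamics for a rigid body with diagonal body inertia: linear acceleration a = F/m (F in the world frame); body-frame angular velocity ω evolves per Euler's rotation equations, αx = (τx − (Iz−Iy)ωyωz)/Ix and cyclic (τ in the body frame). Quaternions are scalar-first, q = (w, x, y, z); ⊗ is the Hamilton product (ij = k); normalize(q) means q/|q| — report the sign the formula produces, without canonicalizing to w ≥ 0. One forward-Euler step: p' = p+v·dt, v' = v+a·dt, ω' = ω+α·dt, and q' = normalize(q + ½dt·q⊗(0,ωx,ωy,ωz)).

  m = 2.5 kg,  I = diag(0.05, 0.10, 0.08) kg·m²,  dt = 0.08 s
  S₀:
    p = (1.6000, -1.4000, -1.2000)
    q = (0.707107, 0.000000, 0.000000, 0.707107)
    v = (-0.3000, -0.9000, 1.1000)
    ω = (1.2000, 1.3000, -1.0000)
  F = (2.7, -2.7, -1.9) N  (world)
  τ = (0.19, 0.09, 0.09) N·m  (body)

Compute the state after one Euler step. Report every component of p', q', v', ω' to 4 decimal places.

p' = (1.5760, -1.4720, -1.1120)
q' = (0.7330, -0.0028, 0.0705, 0.6766)
v' = (-0.2136, -0.9864, 1.0392)
ω' = (1.4624, 1.3432, -0.9880)

ω×(Iω) gyroscopic = (0.0260, 0.0360, 0.0780)
angular accel α = (3.2800, 0.5400, 0.1500)
new body rate ω' = (1.4624, 1.3432, -0.9880)
Hamilton product q⊗(0,ω) = (0.7071070, -0.0707107, 1.7677675, -0.7071070)
q' = normalize(q + ½dt·q⊗(0,ω)) = (0.7330, -0.0028, 0.0705, 0.6766)
p + v·dt = (1.5760, -1.4720, -1.1120)
v + (F/m)dt = (-0.2136, -0.9864, 1.0392)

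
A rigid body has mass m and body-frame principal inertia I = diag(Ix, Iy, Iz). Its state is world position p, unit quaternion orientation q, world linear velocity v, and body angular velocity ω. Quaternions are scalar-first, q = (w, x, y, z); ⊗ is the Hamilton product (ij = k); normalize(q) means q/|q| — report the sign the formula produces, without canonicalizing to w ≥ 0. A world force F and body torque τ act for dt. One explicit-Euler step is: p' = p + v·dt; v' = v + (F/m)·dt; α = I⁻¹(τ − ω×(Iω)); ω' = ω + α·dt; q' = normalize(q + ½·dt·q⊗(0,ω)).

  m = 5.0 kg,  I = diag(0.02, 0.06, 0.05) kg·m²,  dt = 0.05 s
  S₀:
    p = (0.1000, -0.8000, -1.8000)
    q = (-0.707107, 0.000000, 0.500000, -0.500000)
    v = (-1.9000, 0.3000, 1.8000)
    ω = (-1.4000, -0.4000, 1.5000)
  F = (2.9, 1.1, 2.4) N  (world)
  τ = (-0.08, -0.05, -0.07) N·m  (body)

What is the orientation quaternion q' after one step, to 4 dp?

q' = (-0.6824, 0.0384, 0.5239, -0.5083)

2q̇ = q⊗(0,ω) = (0.9500000, 1.5399498, 0.9828428, -0.3606605)
q' = normalize(q + ½dt·q⊗(0,ω)) = (-0.6824, 0.0384, 0.5239, -0.5083)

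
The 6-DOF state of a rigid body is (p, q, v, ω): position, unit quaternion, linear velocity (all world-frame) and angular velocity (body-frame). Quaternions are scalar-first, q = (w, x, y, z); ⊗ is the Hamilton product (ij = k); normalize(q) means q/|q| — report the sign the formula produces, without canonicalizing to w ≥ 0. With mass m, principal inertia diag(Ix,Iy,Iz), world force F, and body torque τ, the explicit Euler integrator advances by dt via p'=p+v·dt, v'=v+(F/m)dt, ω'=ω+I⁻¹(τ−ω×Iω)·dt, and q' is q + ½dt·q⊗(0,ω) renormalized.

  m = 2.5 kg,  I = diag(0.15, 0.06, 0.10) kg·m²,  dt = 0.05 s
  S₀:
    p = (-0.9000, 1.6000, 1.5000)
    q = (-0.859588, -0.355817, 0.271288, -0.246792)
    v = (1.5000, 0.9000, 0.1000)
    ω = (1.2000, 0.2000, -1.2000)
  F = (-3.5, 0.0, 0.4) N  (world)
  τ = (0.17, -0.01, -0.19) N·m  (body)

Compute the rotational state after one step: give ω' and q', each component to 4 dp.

ω' = (1.2599, 0.2517, -1.2842)
q' = (-0.8569, -0.3882, 0.2487, -0.2307)

angular accel α = (1.1973, 1.0333, -1.6840)
ω + α·dt = (1.2599, 0.2517, -1.2842)
Hamilton product q⊗(0,ω) = (0.0765724, -1.3076928, -0.8950484, 0.6347966)
q + ½dt·q⊗(0,ω), renormalized = (-0.8569, -0.3882, 0.2487, -0.2307)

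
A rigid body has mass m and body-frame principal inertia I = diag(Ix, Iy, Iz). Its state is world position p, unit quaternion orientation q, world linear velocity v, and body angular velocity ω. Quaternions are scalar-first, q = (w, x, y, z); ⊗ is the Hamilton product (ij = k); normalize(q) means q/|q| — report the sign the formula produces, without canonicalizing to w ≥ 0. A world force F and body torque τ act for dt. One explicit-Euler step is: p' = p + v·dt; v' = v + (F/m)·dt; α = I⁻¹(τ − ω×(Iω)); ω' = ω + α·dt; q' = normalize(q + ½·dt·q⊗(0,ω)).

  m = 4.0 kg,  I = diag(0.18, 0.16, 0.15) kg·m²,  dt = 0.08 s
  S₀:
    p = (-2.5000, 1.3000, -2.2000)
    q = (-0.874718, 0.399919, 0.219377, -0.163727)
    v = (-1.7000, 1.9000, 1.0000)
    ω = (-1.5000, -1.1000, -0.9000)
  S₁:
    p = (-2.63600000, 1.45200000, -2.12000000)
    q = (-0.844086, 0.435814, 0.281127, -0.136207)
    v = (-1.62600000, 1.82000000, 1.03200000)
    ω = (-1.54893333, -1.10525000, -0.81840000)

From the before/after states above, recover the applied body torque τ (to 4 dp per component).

τ = (-0.1200, 0.0300, 0.1200)

ω₁ − ω₀ = (-0.04893333, -0.00525000, 0.08160000)
ω₀×(Iω₀) = (-0.0099, 0.0405, -0.0330)
τ = I·(Δω/dt) + ω₀×(Iω₀) = (-0.1200, 0.0300, 0.1200)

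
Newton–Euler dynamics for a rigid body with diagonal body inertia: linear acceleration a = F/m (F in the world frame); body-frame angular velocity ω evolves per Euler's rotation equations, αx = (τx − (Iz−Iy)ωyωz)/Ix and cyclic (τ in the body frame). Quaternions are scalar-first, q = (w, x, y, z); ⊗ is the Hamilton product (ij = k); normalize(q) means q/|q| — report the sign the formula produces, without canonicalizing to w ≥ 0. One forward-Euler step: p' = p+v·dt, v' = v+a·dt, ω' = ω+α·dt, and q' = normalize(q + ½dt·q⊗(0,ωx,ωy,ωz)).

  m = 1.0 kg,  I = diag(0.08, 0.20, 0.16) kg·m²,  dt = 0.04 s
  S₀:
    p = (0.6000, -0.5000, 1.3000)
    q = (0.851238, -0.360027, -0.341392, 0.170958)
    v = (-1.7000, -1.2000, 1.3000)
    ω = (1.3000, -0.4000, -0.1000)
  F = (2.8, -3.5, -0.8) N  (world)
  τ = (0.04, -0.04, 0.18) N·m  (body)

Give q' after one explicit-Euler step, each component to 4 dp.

2q̇ = q⊗(0,ω) = (0.3485741, 1.2091318, -0.1542525, 0.5026966)
updated quaternion q' = (0.8579, -0.3357, -0.3443, 0.1809)

q' = (0.8579, -0.3357, -0.3443, 0.1809)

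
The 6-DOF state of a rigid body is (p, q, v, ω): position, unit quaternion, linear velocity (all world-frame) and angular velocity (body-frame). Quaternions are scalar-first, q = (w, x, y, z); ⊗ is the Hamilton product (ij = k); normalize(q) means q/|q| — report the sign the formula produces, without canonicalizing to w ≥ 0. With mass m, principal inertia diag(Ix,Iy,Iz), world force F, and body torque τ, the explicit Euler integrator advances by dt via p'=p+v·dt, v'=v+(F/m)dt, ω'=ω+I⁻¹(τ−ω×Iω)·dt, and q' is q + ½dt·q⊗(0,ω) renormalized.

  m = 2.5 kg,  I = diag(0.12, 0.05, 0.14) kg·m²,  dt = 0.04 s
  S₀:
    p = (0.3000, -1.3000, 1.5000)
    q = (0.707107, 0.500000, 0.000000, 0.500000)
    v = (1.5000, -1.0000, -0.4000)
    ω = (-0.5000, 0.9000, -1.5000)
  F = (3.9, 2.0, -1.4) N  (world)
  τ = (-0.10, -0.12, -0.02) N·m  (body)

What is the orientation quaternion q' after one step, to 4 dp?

q⊗(0,ω) = (1.0000000, -0.8035535, 1.1363963, -0.6106605)
q' = normalize(q + ½dt·q⊗(0,ω)) = (0.7266, 0.4836, 0.0227, 0.4875)

q' = (0.7266, 0.4836, 0.0227, 0.4875)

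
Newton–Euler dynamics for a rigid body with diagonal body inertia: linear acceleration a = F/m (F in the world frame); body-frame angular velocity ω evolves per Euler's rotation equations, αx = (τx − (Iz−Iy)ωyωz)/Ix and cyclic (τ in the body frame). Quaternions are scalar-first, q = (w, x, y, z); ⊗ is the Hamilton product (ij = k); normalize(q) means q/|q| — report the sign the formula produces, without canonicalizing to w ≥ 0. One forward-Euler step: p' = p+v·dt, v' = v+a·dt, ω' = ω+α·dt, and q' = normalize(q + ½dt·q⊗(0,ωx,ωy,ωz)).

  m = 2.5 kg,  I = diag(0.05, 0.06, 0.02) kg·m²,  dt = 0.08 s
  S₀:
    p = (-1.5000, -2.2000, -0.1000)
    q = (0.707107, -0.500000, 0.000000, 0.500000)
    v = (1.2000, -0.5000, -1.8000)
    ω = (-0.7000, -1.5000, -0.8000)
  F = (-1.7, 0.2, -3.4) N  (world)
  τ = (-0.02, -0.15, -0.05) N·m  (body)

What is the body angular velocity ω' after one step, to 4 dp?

ω' = (-0.6552, -1.7224, -1.0420)

gyro term ω×Iω = (-0.0480, 0.0168, 0.0105)
angular accel α = (0.5600, -2.7800, -3.0250)
new body rate ω' = (-0.6552, -1.7224, -1.0420)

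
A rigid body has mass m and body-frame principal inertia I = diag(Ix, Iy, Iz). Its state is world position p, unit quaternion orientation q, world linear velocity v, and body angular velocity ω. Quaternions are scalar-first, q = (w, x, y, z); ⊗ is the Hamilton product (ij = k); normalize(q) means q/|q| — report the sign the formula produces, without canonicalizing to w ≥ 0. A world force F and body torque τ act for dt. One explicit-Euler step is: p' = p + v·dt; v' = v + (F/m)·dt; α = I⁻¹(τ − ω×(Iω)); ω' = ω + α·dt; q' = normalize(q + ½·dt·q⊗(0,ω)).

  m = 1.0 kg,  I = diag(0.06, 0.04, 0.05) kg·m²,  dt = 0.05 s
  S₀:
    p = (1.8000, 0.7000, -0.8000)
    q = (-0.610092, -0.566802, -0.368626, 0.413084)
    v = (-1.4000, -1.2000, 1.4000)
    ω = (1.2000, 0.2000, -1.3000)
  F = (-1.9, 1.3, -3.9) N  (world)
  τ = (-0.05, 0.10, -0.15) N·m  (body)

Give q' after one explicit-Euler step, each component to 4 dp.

2q̇ = q⊗(0,ω) = (1.2908968, -0.3355134, -0.3631602, 1.1221104)
updated quaternion q' = (-0.5772, -0.5746, -0.3773, 0.4407)

q' = (-0.5772, -0.5746, -0.3773, 0.4407)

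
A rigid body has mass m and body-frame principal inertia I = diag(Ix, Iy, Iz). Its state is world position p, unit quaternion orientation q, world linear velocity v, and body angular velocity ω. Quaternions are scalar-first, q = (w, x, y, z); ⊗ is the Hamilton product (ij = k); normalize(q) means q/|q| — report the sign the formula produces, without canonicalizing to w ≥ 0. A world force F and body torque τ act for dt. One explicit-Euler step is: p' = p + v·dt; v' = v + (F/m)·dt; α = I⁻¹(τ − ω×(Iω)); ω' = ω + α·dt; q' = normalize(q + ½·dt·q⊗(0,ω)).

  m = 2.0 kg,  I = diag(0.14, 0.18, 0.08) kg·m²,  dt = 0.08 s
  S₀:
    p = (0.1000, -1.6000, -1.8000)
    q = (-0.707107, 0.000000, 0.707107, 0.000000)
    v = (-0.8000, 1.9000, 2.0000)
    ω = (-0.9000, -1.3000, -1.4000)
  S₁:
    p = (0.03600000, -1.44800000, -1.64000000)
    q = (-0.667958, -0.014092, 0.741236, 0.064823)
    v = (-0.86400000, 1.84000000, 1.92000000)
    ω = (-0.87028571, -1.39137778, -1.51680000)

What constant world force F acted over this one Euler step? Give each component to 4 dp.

velocity change Δv = (-0.06400000, -0.06000000, -0.08000000)
m·(v₁−v₀)/dt = (-1.6000, -1.5000, -2.0000)

F = (-1.6000, -1.5000, -2.0000)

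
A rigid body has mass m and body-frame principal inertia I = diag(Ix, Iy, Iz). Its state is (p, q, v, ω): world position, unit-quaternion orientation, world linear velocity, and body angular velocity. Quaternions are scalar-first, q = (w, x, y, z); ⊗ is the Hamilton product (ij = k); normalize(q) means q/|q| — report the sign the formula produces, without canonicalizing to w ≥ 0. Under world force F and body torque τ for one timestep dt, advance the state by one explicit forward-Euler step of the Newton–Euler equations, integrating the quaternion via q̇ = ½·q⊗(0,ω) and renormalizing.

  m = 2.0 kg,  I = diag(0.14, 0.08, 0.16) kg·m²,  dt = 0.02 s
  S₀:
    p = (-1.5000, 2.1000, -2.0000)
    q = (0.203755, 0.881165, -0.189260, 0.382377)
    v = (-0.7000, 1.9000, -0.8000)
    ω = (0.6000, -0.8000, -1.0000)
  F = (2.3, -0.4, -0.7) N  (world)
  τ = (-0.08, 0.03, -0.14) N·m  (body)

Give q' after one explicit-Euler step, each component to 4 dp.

q⊗(0,ω) = (-0.2977300, 0.6174146, 0.9475872, -0.7951310)
q + ½dt·q⊗(0,ω), renormalized = (0.2008, 0.8873, -0.1798, 0.3744)

q' = (0.2008, 0.8873, -0.1798, 0.3744)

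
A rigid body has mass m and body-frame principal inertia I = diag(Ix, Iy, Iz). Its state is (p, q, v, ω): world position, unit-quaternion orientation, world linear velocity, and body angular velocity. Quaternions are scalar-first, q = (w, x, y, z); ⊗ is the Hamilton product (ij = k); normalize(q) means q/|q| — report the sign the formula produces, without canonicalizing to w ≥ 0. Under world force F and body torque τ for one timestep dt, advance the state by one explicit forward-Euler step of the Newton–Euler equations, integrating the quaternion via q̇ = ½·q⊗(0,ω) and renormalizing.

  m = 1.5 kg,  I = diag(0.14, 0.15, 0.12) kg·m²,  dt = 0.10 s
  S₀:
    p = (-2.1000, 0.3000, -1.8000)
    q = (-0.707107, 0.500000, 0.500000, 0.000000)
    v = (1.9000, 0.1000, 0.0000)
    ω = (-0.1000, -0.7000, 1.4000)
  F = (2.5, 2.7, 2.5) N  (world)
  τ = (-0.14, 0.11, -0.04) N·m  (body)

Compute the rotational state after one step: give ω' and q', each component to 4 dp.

ω' = (-0.2210, -0.6248, 1.3661)
q' = (-0.6850, 0.5369, 0.4882, -0.0643)

ω×(Iω) gyroscopic = (0.0294, -0.0028, 0.0007)
(τ − ω×Iω)/I = (-1.2100, 0.7520, -0.3392)
new body rate ω' = (-0.2210, -0.6248, 1.3661)
q⊗(0,ω) = (0.4000000, 0.7707107, -0.2050251, -1.2899498)
q + ½dt·q⊗(0,ω), renormalized = (-0.6850, 0.5369, 0.4882, -0.0643)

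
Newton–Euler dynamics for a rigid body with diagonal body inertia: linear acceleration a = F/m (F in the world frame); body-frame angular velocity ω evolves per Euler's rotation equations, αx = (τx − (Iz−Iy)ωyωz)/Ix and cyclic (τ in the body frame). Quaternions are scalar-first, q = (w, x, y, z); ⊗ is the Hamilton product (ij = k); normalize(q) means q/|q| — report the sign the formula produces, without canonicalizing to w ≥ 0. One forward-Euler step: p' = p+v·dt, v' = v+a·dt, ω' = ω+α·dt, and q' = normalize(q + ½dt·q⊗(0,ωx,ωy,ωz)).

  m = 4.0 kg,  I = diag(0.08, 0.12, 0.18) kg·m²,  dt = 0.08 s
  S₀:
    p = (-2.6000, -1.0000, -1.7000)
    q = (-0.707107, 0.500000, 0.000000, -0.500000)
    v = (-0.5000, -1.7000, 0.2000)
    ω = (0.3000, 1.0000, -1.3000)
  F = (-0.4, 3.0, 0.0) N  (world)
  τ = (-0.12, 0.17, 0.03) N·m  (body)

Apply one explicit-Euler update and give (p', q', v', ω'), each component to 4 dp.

new position p' = (-2.6400, -1.1360, -1.6840)
v + (F/m)dt = (-0.5080, -1.6400, 0.2000)
(τ − ω×Iω)/I = (-0.5250, 1.0917, 0.1000)
ω' = ω + α·dt = (0.2580, 1.0873, -1.2920)
q⊗(0,ω) = (-0.8000000, 0.2878679, -0.2071070, 1.4192391)
q + ½dt·q⊗(0,ω), renormalized = (-0.7375, 0.5104, -0.0083, -0.4422)

p' = (-2.6400, -1.1360, -1.6840)
q' = (-0.7375, 0.5104, -0.0083, -0.4422)
v' = (-0.5080, -1.6400, 0.2000)
ω' = (0.2580, 1.0873, -1.2920)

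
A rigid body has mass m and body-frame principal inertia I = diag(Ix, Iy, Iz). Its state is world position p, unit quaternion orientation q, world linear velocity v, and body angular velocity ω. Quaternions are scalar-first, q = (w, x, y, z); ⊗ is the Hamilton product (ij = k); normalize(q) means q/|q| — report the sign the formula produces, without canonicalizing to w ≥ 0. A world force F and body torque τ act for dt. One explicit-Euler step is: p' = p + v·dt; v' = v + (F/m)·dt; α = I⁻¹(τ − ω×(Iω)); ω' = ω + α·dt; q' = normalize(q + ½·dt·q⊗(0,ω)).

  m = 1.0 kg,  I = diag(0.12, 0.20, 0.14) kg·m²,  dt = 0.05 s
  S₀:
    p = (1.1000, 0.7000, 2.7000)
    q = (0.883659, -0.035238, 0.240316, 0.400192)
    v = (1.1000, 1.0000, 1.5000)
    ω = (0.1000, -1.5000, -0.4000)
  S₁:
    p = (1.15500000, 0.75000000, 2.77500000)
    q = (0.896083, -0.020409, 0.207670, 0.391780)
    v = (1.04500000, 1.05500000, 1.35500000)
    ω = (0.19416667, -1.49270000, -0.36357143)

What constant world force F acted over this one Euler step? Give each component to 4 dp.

Δv = v₁−v₀ = (-0.05500000, 0.05500000, -0.14500000)
applied force F = (-1.1000, 1.1000, -2.9000)

F = (-1.1000, 1.1000, -2.9000)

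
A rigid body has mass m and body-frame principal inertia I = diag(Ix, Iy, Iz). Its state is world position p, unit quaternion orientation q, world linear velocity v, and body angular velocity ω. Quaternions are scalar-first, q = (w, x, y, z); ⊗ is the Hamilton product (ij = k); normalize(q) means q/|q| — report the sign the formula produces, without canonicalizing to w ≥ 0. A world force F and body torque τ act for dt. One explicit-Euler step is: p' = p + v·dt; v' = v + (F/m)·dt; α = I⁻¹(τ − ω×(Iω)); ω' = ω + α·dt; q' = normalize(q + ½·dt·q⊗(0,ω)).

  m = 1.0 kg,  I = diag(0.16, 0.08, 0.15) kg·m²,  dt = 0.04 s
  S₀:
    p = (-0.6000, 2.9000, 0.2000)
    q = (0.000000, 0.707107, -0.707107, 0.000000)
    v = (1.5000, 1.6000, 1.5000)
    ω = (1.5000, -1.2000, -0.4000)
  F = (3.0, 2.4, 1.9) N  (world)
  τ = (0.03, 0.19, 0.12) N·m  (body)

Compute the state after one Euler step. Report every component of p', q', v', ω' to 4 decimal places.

p' = (-0.5400, 2.9640, 0.2600)
q' = (-0.0382, 0.7122, -0.7009, 0.0042)
v' = (1.6200, 1.6960, 1.5760)
ω' = (1.4991, -1.1020, -0.4064)

ω×(Iω) gyroscopic = (0.0336, -0.0060, 0.1440)
α = I⁻¹(τ − ω×Iω) = (-0.0225, 2.4500, -0.1600)
new body rate ω' = (1.4991, -1.1020, -0.4064)
Hamilton product q⊗(0,ω) = (-1.9091889, 0.2828428, 0.2828428, 0.2121321)
updated quaternion q' = (-0.0382, 0.7122, -0.7009, 0.0042)
linear accel F/m = (3.0000, 2.4000, 1.9000)
p' = p + v·dt = (-0.5400, 2.9640, 0.2600)
v' = v + a·dt = (1.6200, 1.6960, 1.5760)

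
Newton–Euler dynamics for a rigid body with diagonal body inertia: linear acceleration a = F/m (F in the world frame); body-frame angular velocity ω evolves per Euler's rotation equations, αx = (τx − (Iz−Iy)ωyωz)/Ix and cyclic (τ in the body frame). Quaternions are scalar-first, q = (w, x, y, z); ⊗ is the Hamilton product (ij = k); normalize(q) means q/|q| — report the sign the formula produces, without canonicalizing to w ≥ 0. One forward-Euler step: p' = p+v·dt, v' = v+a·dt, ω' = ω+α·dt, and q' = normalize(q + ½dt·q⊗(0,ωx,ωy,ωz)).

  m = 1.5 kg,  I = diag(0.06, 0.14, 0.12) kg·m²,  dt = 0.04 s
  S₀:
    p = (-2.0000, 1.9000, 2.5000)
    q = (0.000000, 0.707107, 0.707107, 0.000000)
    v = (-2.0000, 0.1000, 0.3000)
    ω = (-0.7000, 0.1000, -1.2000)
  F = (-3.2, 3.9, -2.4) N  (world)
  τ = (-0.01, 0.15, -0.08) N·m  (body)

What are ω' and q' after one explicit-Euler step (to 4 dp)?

ω×(Iω) gyroscopic = (0.0024, -0.0504, -0.0056)
α = I⁻¹(τ − ω×Iω) = (-0.2067, 1.4314, -0.6200)
ω + α·dt = (-0.7083, 0.1573, -1.2248)
2q̇ = q⊗(0,ω) = (0.4242642, -0.8485284, 0.8485284, 0.5656856)
updated quaternion q' = (0.0085, 0.6899, 0.7238, 0.0113)

ω' = (-0.7083, 0.1573, -1.2248)
q' = (0.0085, 0.6899, 0.7238, 0.0113)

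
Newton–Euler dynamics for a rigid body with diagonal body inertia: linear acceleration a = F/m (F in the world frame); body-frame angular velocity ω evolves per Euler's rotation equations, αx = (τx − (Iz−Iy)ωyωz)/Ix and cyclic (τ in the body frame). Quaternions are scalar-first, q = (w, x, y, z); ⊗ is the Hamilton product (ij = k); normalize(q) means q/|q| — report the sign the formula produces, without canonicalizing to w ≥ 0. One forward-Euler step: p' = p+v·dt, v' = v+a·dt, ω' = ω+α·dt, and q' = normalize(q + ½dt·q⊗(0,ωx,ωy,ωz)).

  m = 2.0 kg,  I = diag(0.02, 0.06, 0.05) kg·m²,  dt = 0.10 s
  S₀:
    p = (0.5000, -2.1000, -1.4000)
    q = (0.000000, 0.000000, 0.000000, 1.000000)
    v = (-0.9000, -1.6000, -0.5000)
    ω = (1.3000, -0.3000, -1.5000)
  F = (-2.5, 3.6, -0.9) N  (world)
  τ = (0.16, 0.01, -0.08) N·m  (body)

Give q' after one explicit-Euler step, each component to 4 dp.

q' = (0.0746, 0.0149, 0.0647, 0.9950)

Hamilton product q⊗(0,ω) = (1.5000000, 0.3000000, 1.3000000, 0.0000000)
q' = normalize(q + ½dt·q⊗(0,ω)) = (0.0746, 0.0149, 0.0647, 0.9950)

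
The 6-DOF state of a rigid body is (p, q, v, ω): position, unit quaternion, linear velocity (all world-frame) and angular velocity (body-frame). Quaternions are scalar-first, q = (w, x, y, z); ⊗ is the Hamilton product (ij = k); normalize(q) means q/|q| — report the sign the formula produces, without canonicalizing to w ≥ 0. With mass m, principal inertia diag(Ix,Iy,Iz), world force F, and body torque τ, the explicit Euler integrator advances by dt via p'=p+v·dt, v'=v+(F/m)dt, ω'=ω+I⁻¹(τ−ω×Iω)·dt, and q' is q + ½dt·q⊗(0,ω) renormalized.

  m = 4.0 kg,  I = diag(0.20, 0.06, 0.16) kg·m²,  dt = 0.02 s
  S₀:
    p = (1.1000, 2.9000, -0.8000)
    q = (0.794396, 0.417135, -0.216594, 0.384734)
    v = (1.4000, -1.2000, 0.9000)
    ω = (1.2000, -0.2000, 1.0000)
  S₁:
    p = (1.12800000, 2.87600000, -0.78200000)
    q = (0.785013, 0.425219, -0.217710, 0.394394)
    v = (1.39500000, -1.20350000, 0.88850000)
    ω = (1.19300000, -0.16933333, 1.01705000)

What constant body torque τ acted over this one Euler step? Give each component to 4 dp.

ω₁ − ω₀ = (-0.00700000, 0.03066667, 0.01705000)
ω₀×(Iω₀) = (-0.0200, 0.0480, 0.0336)
τ = I·(Δω/dt) + ω₀×(Iω₀) = (-0.0900, 0.1400, 0.1700)

τ = (-0.0900, 0.1400, 0.1700)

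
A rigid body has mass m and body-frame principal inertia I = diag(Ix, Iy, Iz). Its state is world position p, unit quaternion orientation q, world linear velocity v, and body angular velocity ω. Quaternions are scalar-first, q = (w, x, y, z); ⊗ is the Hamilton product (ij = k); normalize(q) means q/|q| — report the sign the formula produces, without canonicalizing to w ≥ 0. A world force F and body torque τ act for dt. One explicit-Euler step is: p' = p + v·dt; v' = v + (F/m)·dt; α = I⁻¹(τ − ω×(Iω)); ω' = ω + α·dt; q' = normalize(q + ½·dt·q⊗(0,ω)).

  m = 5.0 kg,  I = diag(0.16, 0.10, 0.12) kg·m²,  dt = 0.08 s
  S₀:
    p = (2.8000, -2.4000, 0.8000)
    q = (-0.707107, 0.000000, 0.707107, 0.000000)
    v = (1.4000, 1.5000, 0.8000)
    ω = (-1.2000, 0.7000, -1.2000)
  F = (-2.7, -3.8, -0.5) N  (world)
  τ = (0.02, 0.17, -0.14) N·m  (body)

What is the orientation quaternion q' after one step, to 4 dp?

2q̇ = q⊗(0,ω) = (-0.4949749, 0.0000000, -0.4949749, 1.6970568)
updated quaternion q' = (-0.7250, 0.0000, 0.6855, 0.0677)

q' = (-0.7250, 0.0000, 0.6855, 0.0677)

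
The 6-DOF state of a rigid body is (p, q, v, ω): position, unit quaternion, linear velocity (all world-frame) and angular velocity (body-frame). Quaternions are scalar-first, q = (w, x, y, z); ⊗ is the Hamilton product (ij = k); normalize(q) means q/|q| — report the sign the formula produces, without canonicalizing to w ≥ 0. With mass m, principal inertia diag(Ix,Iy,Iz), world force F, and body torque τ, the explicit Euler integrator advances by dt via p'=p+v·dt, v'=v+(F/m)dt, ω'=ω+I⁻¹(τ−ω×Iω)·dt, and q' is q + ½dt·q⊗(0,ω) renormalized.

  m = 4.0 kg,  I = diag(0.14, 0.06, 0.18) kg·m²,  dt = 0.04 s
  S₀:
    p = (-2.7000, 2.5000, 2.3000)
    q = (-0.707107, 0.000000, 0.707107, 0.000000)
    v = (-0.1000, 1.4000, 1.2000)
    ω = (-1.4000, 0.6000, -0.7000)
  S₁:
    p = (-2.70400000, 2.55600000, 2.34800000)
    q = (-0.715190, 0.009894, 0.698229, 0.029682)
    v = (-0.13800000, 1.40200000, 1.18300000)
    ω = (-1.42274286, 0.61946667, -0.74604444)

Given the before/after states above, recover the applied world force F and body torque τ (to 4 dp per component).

ω₁ − ω₀ = (-0.02274286, 0.01946667, -0.04604444)
precession coupling = (-0.0504, -0.0392, 0.0672)
applied torque τ = (-0.1300, -0.0100, -0.1400)
v₁ − v₀ = (-0.03800000, 0.00200000, -0.01700000)
F = m·Δv/dt = (-3.8000, 0.2000, -1.7000)

F = (-3.8000, 0.2000, -1.7000)
τ = (-0.1300, -0.0100, -0.1400)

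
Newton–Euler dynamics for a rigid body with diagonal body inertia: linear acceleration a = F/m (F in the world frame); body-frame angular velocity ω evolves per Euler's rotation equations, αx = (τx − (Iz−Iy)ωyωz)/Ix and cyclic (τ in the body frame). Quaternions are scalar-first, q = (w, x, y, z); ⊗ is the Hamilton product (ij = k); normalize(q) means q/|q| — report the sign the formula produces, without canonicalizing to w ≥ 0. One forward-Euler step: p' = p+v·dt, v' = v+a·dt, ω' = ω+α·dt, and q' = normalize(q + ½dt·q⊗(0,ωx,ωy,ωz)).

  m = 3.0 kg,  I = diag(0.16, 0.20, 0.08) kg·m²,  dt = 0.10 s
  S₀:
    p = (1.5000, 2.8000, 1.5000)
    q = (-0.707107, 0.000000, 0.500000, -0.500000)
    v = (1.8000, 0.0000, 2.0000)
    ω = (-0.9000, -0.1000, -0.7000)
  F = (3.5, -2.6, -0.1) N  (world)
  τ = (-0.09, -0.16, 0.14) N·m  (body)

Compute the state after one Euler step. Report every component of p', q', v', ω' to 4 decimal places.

(τ − ω×Iω)/I = (-0.5100, -1.0520, 1.7050)
new body rate ω' = (-0.9510, -0.2052, -0.5295)
2q̇ = q⊗(0,ω) = (-0.3000000, 0.2363963, 0.5207107, 0.9449749)
updated quaternion q' = (-0.7209, 0.0118, 0.5252, -0.4520)
p + v·dt = (1.6800, 2.8000, 1.7000)
v + (F/m)dt = (1.9167, -0.0867, 1.9967)

p' = (1.6800, 2.8000, 1.7000)
q' = (-0.7209, 0.0118, 0.5252, -0.4520)
v' = (1.9167, -0.0867, 1.9967)
ω' = (-0.9510, -0.2052, -0.5295)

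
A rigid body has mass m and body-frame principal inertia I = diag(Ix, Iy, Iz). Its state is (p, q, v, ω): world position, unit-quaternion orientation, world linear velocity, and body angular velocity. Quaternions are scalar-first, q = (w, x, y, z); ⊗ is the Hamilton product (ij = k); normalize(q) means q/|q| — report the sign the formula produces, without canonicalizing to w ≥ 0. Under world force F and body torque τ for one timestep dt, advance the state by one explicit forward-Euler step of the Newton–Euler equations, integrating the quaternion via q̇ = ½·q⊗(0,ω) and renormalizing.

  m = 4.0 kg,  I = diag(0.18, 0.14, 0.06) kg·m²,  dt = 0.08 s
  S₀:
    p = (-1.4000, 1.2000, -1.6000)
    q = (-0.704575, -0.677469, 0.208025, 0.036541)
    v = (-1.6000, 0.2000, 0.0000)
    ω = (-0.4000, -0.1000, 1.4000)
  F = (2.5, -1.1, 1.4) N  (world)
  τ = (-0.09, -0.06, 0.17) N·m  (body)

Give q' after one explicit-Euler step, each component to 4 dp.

2q̇ = q⊗(0,ω) = (-0.3013425, 0.5767191, 1.0042977, -0.8354481)
q' = normalize(q + ½dt·q⊗(0,ω)) = (-0.7154, -0.6533, 0.2478, 0.0031)

q' = (-0.7154, -0.6533, 0.2478, 0.0031)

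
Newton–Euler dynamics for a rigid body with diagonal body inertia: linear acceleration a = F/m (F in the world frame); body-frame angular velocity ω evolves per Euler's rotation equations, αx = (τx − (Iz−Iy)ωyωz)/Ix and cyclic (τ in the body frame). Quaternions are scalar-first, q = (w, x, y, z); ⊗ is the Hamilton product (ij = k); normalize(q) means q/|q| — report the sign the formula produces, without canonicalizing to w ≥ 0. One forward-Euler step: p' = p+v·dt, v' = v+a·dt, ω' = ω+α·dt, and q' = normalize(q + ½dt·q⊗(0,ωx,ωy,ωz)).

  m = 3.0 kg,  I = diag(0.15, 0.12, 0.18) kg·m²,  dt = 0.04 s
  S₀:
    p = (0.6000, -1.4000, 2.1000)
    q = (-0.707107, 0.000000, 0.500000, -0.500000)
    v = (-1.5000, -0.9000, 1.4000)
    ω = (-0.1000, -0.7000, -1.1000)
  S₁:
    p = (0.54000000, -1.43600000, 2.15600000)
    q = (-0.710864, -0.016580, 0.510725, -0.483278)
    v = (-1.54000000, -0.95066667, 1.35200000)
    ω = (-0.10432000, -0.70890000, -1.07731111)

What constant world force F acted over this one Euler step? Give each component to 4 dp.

F = (-3.0000, -3.8000, -3.6000)

Δv = v₁−v₀ = (-0.04000000, -0.05066667, -0.04800000)
applied force F = (-3.0000, -3.8000, -3.6000)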